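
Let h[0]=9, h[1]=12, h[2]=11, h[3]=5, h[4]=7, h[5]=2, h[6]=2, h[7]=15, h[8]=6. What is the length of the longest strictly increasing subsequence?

3

Track the smallest tail for each achievable length (strict):
9 → extends → [9]
12 → extends → [9, 12]
11 → replaces 12 → [9, 11]
5 → replaces 9 → [5, 11]
7 → replaces 11 → [5, 7]
2 → replaces 5 → [2, 7]
2 → already a tail → [2, 7]
15 → extends → [2, 7, 15]
6 → replaces 7 → [2, 6, 15]
Three tails, so the longest strictly increasing subsequence has length 3 (e.g. 9, 12, 15).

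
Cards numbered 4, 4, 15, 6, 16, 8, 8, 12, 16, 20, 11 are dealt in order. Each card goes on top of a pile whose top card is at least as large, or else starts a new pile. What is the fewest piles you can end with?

The minimum number of non-increasing subsequences covering a sequence equals the length of its longest strictly increasing subsequence.
LIS length is 6 (e.g. 4, 6, 8, 12, 16, 20), so 6 piles are needed.

6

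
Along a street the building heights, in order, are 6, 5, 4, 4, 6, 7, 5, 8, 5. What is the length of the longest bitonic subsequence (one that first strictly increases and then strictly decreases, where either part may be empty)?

5

inc[i] = longest strictly increasing subsequence ending at i; dec[i] = longest strictly decreasing subsequence starting at i:
i:     1 2 3 4 5 6 7 8 9
a[i]:  6 5 4 4 6 7 5 8 5
inc:   1 1 1 1 2 3 2 4 2
dec:   3 2 1 1 2 2 1 2 1
Best peak at i=8 (value 8): inc=4, dec=2, length 4+2−1 = 5.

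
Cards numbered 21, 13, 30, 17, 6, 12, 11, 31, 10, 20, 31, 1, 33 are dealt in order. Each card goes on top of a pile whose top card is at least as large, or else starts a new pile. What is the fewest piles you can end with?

The minimum number of non-increasing subsequences covering a sequence equals the length of its longest strictly increasing subsequence.
LIS length is 5 (e.g. 13, 17, 20, 31, 33), so 5 piles are needed.

5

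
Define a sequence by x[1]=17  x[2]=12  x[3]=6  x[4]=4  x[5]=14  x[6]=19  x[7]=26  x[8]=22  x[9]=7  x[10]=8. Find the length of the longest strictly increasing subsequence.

4

Track the smallest tail for each achievable length (strict):
17 → extends → [17]
12 → replaces 17 → [12]
6 → replaces 12 → [6]
4 → replaces 6 → [4]
14 → extends → [4, 14]
19 → extends → [4, 14, 19]
26 → extends → [4, 14, 19, 26]
22 → replaces 26 → [4, 14, 19, 22]
7 → replaces 14 → [4, 7, 19, 22]
8 → replaces 19 → [4, 7, 8, 22]
Four tails, so the longest strictly increasing subsequence has length 4 (e.g. 12, 14, 19, 26).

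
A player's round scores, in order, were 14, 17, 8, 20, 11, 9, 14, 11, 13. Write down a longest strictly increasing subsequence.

Patience tails give the LIS length; then backtrack through the dp parents:
14 → extends → [14]
17 → extends → [14, 17]
8 → replaces 14 → [8, 17]
20 → extends → [8, 17, 20]
11 → replaces 17 → [8, 11, 20]
9 → replaces 11 → [8, 9, 20]
14 → replaces 20 → [8, 9, 14]
11 → replaces 14 → [8, 9, 11]
13 → extends → [8, 9, 11, 13]
Length 4; one witness is 8, 9, 11, 13.

8, 9, 11, 13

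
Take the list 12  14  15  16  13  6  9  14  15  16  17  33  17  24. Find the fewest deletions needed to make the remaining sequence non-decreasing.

Fewest deletions = n − (longest non-decreasing subsequence).
i:      1  2  3  4  5  6  7  8  9 10 11 12 13 14
a[i]:  12 14 15 16 13  6  9 14 15 16 17 33 17 24
dp:     1  2  3  4  2  1  2  3  4  5  6  7  7  8
max dp = 8, so deletions = 14 − 8 = 6.

6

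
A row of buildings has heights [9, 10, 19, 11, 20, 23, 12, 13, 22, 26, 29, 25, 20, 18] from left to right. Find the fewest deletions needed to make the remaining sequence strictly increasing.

Fewest deletions = n − (longest strictly increasing subsequence).
i:      1  2  3  4  5  6  7  8  9 10 11 12 13 14
a[i]:   9 10 19 11 20 23 12 13 22 26 29 25 20 18
dp:     1  2  3  3  4  5  4  5  6  7  8  7  6  6
max dp = 8, so deletions = 14 − 8 = 6.

6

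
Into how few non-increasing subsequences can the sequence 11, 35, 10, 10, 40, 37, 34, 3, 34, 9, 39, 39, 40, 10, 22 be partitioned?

5

Place each on the leftmost legal pile:
11 → new pile 1 (tops now [11])
35 → new pile 2 (tops now [11, 35])
10 → pile 1 (tops now [10, 35])
10 → pile 1 (tops now [10, 35])
40 → new pile 3 (tops now [10, 35, 40])
37 → pile 3 (tops now [10, 35, 37])
34 → pile 2 (tops now [10, 34, 37])
3 → pile 1 (tops now [3, 34, 37])
34 → pile 2 (tops now [3, 34, 37])
9 → pile 2 (tops now [3, 9, 37])
39 → new pile 4 (tops now [3, 9, 37, 39])
39 → pile 4 (tops now [3, 9, 37, 39])
40 → new pile 5 (tops now [3, 9, 37, 39, 40])
10 → pile 3 (tops now [3, 9, 10, 39, 40])
22 → pile 4 (tops now [3, 9, 10, 22, 40])
Five piles.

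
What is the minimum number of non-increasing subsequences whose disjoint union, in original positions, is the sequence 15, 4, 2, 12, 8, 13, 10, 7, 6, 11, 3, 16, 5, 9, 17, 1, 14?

6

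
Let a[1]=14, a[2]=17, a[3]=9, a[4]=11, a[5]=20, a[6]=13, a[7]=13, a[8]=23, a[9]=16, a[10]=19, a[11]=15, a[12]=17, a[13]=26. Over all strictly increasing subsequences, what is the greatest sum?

100

Let S[i] be the best sum of a strictly increasing subsequence ending at i:
i:       1   2   3   4   5   6   7   8   9  10  11  12  13
a[i]:   14  17   9  11  20  13  13  23  16  19  15  17  26
S:      14  31   9  20  51  33  33  74  49  68  48  66 100
Maximum is 100 (e.g. 14 + 17 + 20 + 23 + 26).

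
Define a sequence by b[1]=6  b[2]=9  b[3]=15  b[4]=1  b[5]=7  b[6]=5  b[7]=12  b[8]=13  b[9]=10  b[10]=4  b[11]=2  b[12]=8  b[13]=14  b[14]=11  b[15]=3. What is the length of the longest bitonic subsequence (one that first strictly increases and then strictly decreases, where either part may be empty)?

7

inc[i] = longest strictly increasing subsequence ending at i; dec[i] = longest strictly decreasing subsequence starting at i:
i:      1  2  3  4  5  6  7  8  9 10 11 12 13 14 15
b[i]:   6  9 15  1  7  5 12 13 10  4  2  8 14 11  3
inc:    1  2  3  1  2  2  3  4  3  2  2  3  5  4  3
dec:    4  5  5  1  4  3  4  4  3  2  1  2  3  2  1
Best peak at i=3 (value 15): inc=3, dec=5, length 3+5−1 = 7.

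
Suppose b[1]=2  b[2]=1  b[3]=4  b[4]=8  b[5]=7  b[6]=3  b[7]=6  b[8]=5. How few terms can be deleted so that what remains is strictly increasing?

Fewest deletions = n − (longest strictly increasing subsequence).
Patience tails:
2 → extends → [2]
1 → replaces 2 → [1]
4 → extends → [1, 4]
8 → extends → [1, 4, 8]
7 → replaces 8 → [1, 4, 7]
3 → replaces 4 → [1, 3, 7]
6 → replaces 7 → [1, 3, 6]
5 → replaces 6 → [1, 3, 5]
Longest strictly increasing subsequence has length 3, so deletions = 8 − 3 = 5.

5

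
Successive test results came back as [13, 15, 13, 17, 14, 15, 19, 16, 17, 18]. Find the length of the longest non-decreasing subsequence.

7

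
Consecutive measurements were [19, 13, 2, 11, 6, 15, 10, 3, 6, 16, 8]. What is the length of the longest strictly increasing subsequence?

Track the smallest tail for each achievable length (strict):
19 → extends → [19]
13 → replaces 19 → [13]
2 → replaces 13 → [2]
11 → extends → [2, 11]
6 → replaces 11 → [2, 6]
15 → extends → [2, 6, 15]
10 → replaces 15 → [2, 6, 10]
3 → replaces 6 → [2, 3, 10]
6 → replaces 10 → [2, 3, 6]
16 → extends → [2, 3, 6, 16]
8 → replaces 16 → [2, 3, 6, 8]
Four tails, so the longest strictly increasing subsequence has length 4 (e.g. 2, 11, 15, 16).

4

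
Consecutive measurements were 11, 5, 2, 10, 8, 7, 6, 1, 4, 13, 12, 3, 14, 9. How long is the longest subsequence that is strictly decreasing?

7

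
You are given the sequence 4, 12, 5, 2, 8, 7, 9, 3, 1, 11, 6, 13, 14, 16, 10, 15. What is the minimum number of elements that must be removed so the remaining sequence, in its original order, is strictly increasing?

8

Fewest deletions = n − (longest strictly increasing subsequence).
Patience tails:
4 → extends → [4]
12 → extends → [4, 12]
5 → replaces 12 → [4, 5]
2 → replaces 4 → [2, 5]
8 → extends → [2, 5, 8]
7 → replaces 8 → [2, 5, 7]
9 → extends → [2, 5, 7, 9]
3 → replaces 5 → [2, 3, 7, 9]
1 → replaces 2 → [1, 3, 7, 9]
11 → extends → [1, 3, 7, 9, 11]
6 → replaces 7 → [1, 3, 6, 9, 11]
13 → extends → [1, 3, 6, 9, 11, 13]
14 → extends → [1, 3, 6, 9, 11, 13, 14]
16 → extends → [1, 3, 6, 9, 11, 13, 14, 16]
10 → replaces 11 → [1, 3, 6, 9, 10, 13, 14, 16]
15 → replaces 16 → [1, 3, 6, 9, 10, 13, 14, 15]
Longest strictly increasing subsequence has length 8, so deletions = 16 − 8 = 8.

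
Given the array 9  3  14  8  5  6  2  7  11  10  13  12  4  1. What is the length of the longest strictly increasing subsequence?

6

Let dp[i] be the length of the longest such subsequence ending at index i:
i:      1  2  3  4  5  6  7  8  9 10 11 12 13 14
a[i]:   9  3 14  8  5  6  2  7 11 10 13 12  4  1
dp:     1  1  2  2  2  3  1  4  5  5  6  6  2  1
Maximum dp value is 6.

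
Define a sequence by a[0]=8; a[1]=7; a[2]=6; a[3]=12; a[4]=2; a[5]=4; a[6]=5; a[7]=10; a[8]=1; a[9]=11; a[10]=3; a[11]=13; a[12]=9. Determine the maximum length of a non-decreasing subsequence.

6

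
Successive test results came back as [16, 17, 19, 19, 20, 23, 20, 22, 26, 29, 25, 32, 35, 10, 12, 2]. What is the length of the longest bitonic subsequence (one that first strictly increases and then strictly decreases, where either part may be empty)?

11

inc[i] = longest strictly increasing subsequence ending at i; dec[i] = longest strictly decreasing subsequence starting at i:
i:      1  2  3  4  5  6  7  8  9 10 11 12 13 14 15 16
a[i]:  16 17 19 19 20 23 20 22 26 29 25 32 35 10 12  2
inc:    1  2  3  3  4  5  4  5  6  7  6  8  9  1  2  1
dec:    3  3  3  3  3  4  3  3  4  4  3  3  3  2  2  1
Best peak at i=13 (value 35): inc=9, dec=3, length 9+3−1 = 11.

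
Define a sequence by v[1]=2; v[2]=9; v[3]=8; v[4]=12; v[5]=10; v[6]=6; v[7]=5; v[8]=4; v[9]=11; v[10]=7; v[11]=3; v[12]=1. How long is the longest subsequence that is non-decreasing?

4

Let dp[i] be the length of the longest such subsequence ending at index i:
i:      1  2  3  4  5  6  7  8  9 10 11 12
v[i]:   2  9  8 12 10  6  5  4 11  7  3  1
dp:     1  2  2  3  3  2  2  2  4  3  2  1
Maximum dp value is 4.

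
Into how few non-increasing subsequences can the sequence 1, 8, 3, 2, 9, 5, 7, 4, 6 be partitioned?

4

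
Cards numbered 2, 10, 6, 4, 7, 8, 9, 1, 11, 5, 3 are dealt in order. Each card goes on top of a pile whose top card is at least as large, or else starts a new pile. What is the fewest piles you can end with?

6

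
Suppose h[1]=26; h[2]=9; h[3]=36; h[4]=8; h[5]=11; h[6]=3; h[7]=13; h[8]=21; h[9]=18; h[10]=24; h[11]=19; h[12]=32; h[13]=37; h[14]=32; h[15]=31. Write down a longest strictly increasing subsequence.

Patience tails give the LIS length; then backtrack through the dp parents:
26 → extends → [26]
9 → replaces 26 → [9]
36 → extends → [9, 36]
8 → replaces 9 → [8, 36]
11 → replaces 36 → [8, 11]
3 → replaces 8 → [3, 11]
13 → extends → [3, 11, 13]
21 → extends → [3, 11, 13, 21]
18 → replaces 21 → [3, 11, 13, 18]
24 → extends → [3, 11, 13, 18, 24]
19 → replaces 24 → [3, 11, 13, 18, 19]
32 → extends → [3, 11, 13, 18, 19, 32]
37 → extends → [3, 11, 13, 18, 19, 32, 37]
32 → already a tail → [3, 11, 13, 18, 19, 32, 37]
31 → replaces 32 → [3, 11, 13, 18, 19, 31, 37]
Length 7; one witness is 9, 11, 13, 21, 24, 32, 37.

9, 11, 13, 21, 24, 32, 37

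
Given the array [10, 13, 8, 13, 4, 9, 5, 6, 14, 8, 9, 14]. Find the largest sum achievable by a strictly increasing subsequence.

Let S[i] be the best sum of a strictly increasing subsequence ending at i:
i:      1  2  3  4  5  6  7  8  9 10 11 12
a[i]:  10 13  8 13  4  9  5  6 14  8  9 14
S:     10 23  8 23  4 17  9 15 37 23 32 46
Maximum is 46 (e.g. 4 + 5 + 6 + 8 + 9 + 14).

46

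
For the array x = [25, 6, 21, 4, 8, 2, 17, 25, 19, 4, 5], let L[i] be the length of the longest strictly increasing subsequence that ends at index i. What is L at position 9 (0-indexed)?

2

dp[i] = 1 + max{dp[j] : j<i, x[j]<x[i]} (or 1 if no such j):
i:      0  1  2  3  4  5  6  7  8  9 10
x[i]:  25  6 21  4  8  2 17 25 19  4  5
dp:     1  1  2  1  2  1  3  4  4  2  3
At index 9 the value is 2.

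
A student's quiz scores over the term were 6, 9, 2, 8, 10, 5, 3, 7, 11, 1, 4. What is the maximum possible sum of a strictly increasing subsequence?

Let S[i] be the best sum of a strictly increasing subsequence ending at i:
i:      1  2  3  4  5  6  7  8  9 10 11
a[i]:   6  9  2  8 10  5  3  7 11  1  4
S:      6 15  2 14 25  7  5 14 36  1  9
Maximum is 36 (e.g. 6 + 9 + 10 + 11).

36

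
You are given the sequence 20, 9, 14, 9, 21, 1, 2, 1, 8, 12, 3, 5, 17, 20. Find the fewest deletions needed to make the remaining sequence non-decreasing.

8

Fewest deletions = n − (longest non-decreasing subsequence).
i:      1  2  3  4  5  6  7  8  9 10 11 12 13 14
a[i]:  20  9 14  9 21  1  2  1  8 12  3  5 17 20
dp:     1  1  2  2  3  1  2  2  3  4  3  4  5  6
max dp = 6, so deletions = 14 − 6 = 8.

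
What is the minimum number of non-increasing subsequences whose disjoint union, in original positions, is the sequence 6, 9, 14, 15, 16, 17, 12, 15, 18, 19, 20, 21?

Place each on the leftmost legal pile:
6 → new pile 1 (tops now [6])
9 → new pile 2 (tops now [6, 9])
14 → new pile 3 (tops now [6, 9, 14])
15 → new pile 4 (tops now [6, 9, 14, 15])
16 → new pile 5 (tops now [6, 9, 14, 15, 16])
17 → new pile 6 (tops now [6, 9, 14, 15, 16, 17])
12 → pile 3 (tops now [6, 9, 12, 15, 16, 17])
15 → pile 4 (tops now [6, 9, 12, 15, 16, 17])
18 → new pile 7 (tops now [6, 9, 12, 15, 16, 17, 18])
19 → new pile 8 (tops now [6, 9, 12, 15, 16, 17, 18, 19])
20 → new pile 9 (tops now [6, 9, 12, 15, 16, 17, 18, 19, 20])
21 → new pile 10 (tops now [6, 9, 12, 15, 16, 17, 18, 19, 20, 21])
Ten piles.

10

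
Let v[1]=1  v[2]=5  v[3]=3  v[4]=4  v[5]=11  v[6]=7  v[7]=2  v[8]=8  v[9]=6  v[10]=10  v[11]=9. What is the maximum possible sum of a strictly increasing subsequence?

33

Let S[i] be the best sum of a strictly increasing subsequence ending at i:
i:      1  2  3  4  5  6  7  8  9 10 11
v[i]:   1  5  3  4 11  7  2  8  6 10  9
S:      1  6  4  8 19 15  3 23 14 33 32
Maximum is 33 (e.g. 1 + 3 + 4 + 7 + 8 + 10).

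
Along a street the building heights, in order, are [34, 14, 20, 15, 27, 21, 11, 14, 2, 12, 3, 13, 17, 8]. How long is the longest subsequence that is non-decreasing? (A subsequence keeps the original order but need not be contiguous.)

Track the smallest tail for each achievable length (allowing ties):
34 → extends → [34]
14 → replaces 34 → [14]
20 → extends → [14, 20]
15 → replaces 20 → [14, 15]
27 → extends → [14, 15, 27]
21 → replaces 27 → [14, 15, 21]
11 → replaces 14 → [11, 15, 21]
14 → replaces 15 → [11, 14, 21]
2 → replaces 11 → [2, 14, 21]
12 → replaces 14 → [2, 12, 21]
3 → replaces 12 → [2, 3, 21]
13 → replaces 21 → [2, 3, 13]
17 → extends → [2, 3, 13, 17]
8 → replaces 13 → [2, 3, 8, 17]
Four tails, so the longest non-decreasing subsequence has length 4 (e.g. 11, 12, 13, 17).

4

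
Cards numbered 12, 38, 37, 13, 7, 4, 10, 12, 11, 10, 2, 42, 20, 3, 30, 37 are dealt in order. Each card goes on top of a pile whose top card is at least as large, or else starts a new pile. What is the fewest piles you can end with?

6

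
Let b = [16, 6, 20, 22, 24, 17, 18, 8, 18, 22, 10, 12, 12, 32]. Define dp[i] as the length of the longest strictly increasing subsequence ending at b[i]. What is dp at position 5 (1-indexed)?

4

dp[i] = 1 + max{dp[j] : j<i, b[j]<b[i]} (or 1 if no such j):
i:      1  2  3  4  5  6  7  8  9 10 11 12 13 14
b[i]:  16  6 20 22 24 17 18  8 18 22 10 12 12 32
dp:     1  1  2  3  4  2  3  2  3  4  3  4  4  5
At index 5 the value is 4.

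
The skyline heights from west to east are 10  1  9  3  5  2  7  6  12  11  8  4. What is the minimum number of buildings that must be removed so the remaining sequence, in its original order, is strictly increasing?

7

Fewest deletions = n − (longest strictly increasing subsequence).
i:      1  2  3  4  5  6  7  8  9 10 11 12
a[i]:  10  1  9  3  5  2  7  6 12 11  8  4
dp:     1  1  2  2  3  2  4  4  5  5  5  3
max dp = 5, so deletions = 12 − 5 = 7.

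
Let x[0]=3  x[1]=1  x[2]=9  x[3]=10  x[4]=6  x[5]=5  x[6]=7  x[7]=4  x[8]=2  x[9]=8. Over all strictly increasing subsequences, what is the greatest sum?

Let S[i] be the best sum of a strictly increasing subsequence ending at i:
i:      0  1  2  3  4  5  6  7  8  9
x[i]:   3  1  9 10  6  5  7  4  2  8
S:      3  1 12 22  9  8 16  7  3 24
Maximum is 24 (e.g. 3 + 6 + 7 + 8).

24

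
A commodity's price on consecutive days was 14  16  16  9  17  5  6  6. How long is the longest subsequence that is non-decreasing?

Track the smallest tail for each achievable length (allowing ties):
14 → extends → [14]
16 → extends → [14, 16]
16 → extends → [14, 16, 16]
9 → replaces 14 → [9, 16, 16]
17 → extends → [9, 16, 16, 17]
5 → replaces 9 → [5, 16, 16, 17]
6 → replaces 16 → [5, 6, 16, 17]
6 → replaces 16 → [5, 6, 6, 17]
Four tails, so the longest non-decreasing subsequence has length 4 (e.g. 14, 16, 16, 17).

4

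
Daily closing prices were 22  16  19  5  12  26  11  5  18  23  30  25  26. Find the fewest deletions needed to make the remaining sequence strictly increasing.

7

Fewest deletions = n − (longest strictly increasing subsequence).
Patience tails:
22 → extends → [22]
16 → replaces 22 → [16]
19 → extends → [16, 19]
5 → replaces 16 → [5, 19]
12 → replaces 19 → [5, 12]
26 → extends → [5, 12, 26]
11 → replaces 12 → [5, 11, 26]
5 → already a tail → [5, 11, 26]
18 → replaces 26 → [5, 11, 18]
23 → extends → [5, 11, 18, 23]
30 → extends → [5, 11, 18, 23, 30]
25 → replaces 30 → [5, 11, 18, 23, 25]
26 → extends → [5, 11, 18, 23, 25, 26]
Longest strictly increasing subsequence has length 6, so deletions = 13 − 6 = 7.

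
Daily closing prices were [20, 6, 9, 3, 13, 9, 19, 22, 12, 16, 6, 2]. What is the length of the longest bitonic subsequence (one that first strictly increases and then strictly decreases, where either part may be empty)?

inc[i] = longest strictly increasing subsequence ending at i; dec[i] = longest strictly decreasing subsequence starting at i:
i:      1  2  3  4  5  6  7  8  9 10 11 12
a[i]:  20  6  9  3 13  9 19 22 12 16  6  2
inc:    1  1  2  1  3  2  4  5  3  4  2  1
dec:    5  3  3  2  4  3  4  4  3  3  2  1
Best peak at i=8 (value 22): inc=5, dec=4, length 5+4−1 = 8.

8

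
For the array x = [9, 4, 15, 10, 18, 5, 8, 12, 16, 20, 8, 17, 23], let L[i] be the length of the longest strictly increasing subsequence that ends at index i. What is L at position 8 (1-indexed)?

4

dp[i] = 1 + max{dp[j] : j<i, x[j]<x[i]} (or 1 if no such j):
i:      1  2  3  4  5  6  7  8  9 10 11 12 13
x[i]:   9  4 15 10 18  5  8 12 16 20  8 17 23
dp:     1  1  2  2  3  2  3  4  5  6  3  6  7
At index 8 the value is 4.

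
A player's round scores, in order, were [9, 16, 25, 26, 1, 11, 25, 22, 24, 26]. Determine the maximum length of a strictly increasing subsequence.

Track the smallest tail for each achievable length (strict):
9 → extends → [9]
16 → extends → [9, 16]
25 → extends → [9, 16, 25]
26 → extends → [9, 16, 25, 26]
1 → replaces 9 → [1, 16, 25, 26]
11 → replaces 16 → [1, 11, 25, 26]
25 → already a tail → [1, 11, 25, 26]
22 → replaces 25 → [1, 11, 22, 26]
24 → replaces 26 → [1, 11, 22, 24]
26 → extends → [1, 11, 22, 24, 26]
Five tails, so the longest strictly increasing subsequence has length 5 (e.g. 9, 16, 22, 24, 26).

5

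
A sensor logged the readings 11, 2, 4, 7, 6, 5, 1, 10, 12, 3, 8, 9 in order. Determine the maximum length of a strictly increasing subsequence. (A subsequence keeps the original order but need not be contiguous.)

5

Let dp[i] be the length of the longest such subsequence ending at index i:
i:      1  2  3  4  5  6  7  8  9 10 11 12
a[i]:  11  2  4  7  6  5  1 10 12  3  8  9
dp:     1  1  2  3  3  3  1  4  5  2  4  5
Maximum dp value is 5.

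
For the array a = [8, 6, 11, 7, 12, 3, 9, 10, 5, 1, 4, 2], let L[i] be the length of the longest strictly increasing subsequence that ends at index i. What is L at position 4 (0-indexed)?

dp[i] = 1 + max{dp[j] : j<i, a[j]<a[i]} (or 1 if no such j):
i:      0  1  2  3  4  5  6  7  8  9 10 11
a[i]:   8  6 11  7 12  3  9 10  5  1  4  2
dp:     1  1  2  2  3  1  3  4  2  1  2  2
At index 4 the value is 3.

3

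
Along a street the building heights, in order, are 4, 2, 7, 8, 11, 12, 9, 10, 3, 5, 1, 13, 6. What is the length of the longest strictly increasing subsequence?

Track the smallest tail for each achievable length (strict):
4 → extends → [4]
2 → replaces 4 → [2]
7 → extends → [2, 7]
8 → extends → [2, 7, 8]
11 → extends → [2, 7, 8, 11]
12 → extends → [2, 7, 8, 11, 12]
9 → replaces 11 → [2, 7, 8, 9, 12]
10 → replaces 12 → [2, 7, 8, 9, 10]
3 → replaces 7 → [2, 3, 8, 9, 10]
5 → replaces 8 → [2, 3, 5, 9, 10]
1 → replaces 2 → [1, 3, 5, 9, 10]
13 → extends → [1, 3, 5, 9, 10, 13]
6 → replaces 9 → [1, 3, 5, 6, 10, 13]
Six tails, so the longest strictly increasing subsequence has length 6 (e.g. 4, 7, 8, 11, 12, 13).

6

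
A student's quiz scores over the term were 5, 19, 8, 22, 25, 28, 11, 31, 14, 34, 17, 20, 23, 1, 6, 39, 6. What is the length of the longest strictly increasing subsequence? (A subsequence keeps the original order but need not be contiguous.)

Track the smallest tail for each achievable length (strict):
5 → extends → [5]
19 → extends → [5, 19]
8 → replaces 19 → [5, 8]
22 → extends → [5, 8, 22]
25 → extends → [5, 8, 22, 25]
28 → extends → [5, 8, 22, 25, 28]
11 → replaces 22 → [5, 8, 11, 25, 28]
31 → extends → [5, 8, 11, 25, 28, 31]
14 → replaces 25 → [5, 8, 11, 14, 28, 31]
34 → extends → [5, 8, 11, 14, 28, 31, 34]
17 → replaces 28 → [5, 8, 11, 14, 17, 31, 34]
20 → replaces 31 → [5, 8, 11, 14, 17, 20, 34]
23 → replaces 34 → [5, 8, 11, 14, 17, 20, 23]
1 → replaces 5 → [1, 8, 11, 14, 17, 20, 23]
6 → replaces 8 → [1, 6, 11, 14, 17, 20, 23]
39 → extends → [1, 6, 11, 14, 17, 20, 23, 39]
6 → already a tail → [1, 6, 11, 14, 17, 20, 23, 39]
Eight tails, so the longest strictly increasing subsequence has length 8 (e.g. 5, 19, 22, 25, 28, 31, 34, 39).

8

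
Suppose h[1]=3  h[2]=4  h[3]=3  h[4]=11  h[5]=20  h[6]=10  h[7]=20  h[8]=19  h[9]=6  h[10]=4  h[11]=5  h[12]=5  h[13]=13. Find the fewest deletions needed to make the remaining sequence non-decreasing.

Fewest deletions = n − (longest non-decreasing subsequence).
Patience tails:
3 → extends → [3]
4 → extends → [3, 4]
3 → replaces 4 → [3, 3]
11 → extends → [3, 3, 11]
20 → extends → [3, 3, 11, 20]
10 → replaces 11 → [3, 3, 10, 20]
20 → extends → [3, 3, 10, 20, 20]
19 → replaces 20 → [3, 3, 10, 19, 20]
6 → replaces 10 → [3, 3, 6, 19, 20]
4 → replaces 6 → [3, 3, 4, 19, 20]
5 → replaces 19 → [3, 3, 4, 5, 20]
5 → replaces 20 → [3, 3, 4, 5, 5]
13 → extends → [3, 3, 4, 5, 5, 13]
Longest non-decreasing subsequence has length 6, so deletions = 13 − 6 = 7.

7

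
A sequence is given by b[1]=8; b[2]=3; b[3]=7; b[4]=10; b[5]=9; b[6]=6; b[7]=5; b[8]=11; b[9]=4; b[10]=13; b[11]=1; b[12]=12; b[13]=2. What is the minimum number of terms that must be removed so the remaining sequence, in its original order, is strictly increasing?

8

Fewest deletions = n − (longest strictly increasing subsequence).
Patience tails:
8 → extends → [8]
3 → replaces 8 → [3]
7 → extends → [3, 7]
10 → extends → [3, 7, 10]
9 → replaces 10 → [3, 7, 9]
6 → replaces 7 → [3, 6, 9]
5 → replaces 6 → [3, 5, 9]
11 → extends → [3, 5, 9, 11]
4 → replaces 5 → [3, 4, 9, 11]
13 → extends → [3, 4, 9, 11, 13]
1 → replaces 3 → [1, 4, 9, 11, 13]
12 → replaces 13 → [1, 4, 9, 11, 12]
2 → replaces 4 → [1, 2, 9, 11, 12]
Longest strictly increasing subsequence has length 5, so deletions = 13 − 5 = 8.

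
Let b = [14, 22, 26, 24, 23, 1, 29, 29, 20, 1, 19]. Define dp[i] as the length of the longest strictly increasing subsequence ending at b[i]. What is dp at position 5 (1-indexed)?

3

dp[i] = 1 + max{dp[j] : j<i, b[j]<b[i]} (or 1 if no such j):
i:      1  2  3  4  5  6  7  8  9 10 11
b[i]:  14 22 26 24 23  1 29 29 20  1 19
dp:     1  2  3  3  3  1  4  4  2  1  2
At index 5 the value is 3.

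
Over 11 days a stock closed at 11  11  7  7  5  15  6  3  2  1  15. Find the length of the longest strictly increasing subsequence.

Track the smallest tail for each achievable length (strict):
11 → extends → [11]
11 → already a tail → [11]
7 → replaces 11 → [7]
7 → already a tail → [7]
5 → replaces 7 → [5]
15 → extends → [5, 15]
6 → replaces 15 → [5, 6]
3 → replaces 5 → [3, 6]
2 → replaces 3 → [2, 6]
1 → replaces 2 → [1, 6]
15 → extends → [1, 6, 15]
Three tails, so the longest strictly increasing subsequence has length 3 (e.g. 5, 6, 15).

3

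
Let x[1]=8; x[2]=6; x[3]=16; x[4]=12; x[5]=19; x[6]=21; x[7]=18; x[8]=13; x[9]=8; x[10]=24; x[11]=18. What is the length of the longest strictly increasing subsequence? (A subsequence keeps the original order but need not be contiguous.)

5

Track the smallest tail for each achievable length (strict):
8 → extends → [8]
6 → replaces 8 → [6]
16 → extends → [6, 16]
12 → replaces 16 → [6, 12]
19 → extends → [6, 12, 19]
21 → extends → [6, 12, 19, 21]
18 → replaces 19 → [6, 12, 18, 21]
13 → replaces 18 → [6, 12, 13, 21]
8 → replaces 12 → [6, 8, 13, 21]
24 → extends → [6, 8, 13, 21, 24]
18 → replaces 21 → [6, 8, 13, 18, 24]
Five tails, so the longest strictly increasing subsequence has length 5 (e.g. 8, 16, 19, 21, 24).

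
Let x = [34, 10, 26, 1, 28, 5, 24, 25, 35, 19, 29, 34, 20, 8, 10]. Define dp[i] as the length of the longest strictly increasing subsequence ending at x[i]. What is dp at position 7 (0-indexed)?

dp[i] = 1 + max{dp[j] : j<i, x[j]<x[i]} (or 1 if no such j):
i:      0  1  2  3  4  5  6  7  8  9 10 11 12 13 14
x[i]:  34 10 26  1 28  5 24 25 35 19 29 34 20  8 10
dp:     1  1  2  1  3  2  3  4  5  3  5  6  4  3  4
At index 7 the value is 4.

4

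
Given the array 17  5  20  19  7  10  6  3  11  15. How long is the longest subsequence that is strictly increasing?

Track the smallest tail for each achievable length (strict):
17 → extends → [17]
5 → replaces 17 → [5]
20 → extends → [5, 20]
19 → replaces 20 → [5, 19]
7 → replaces 19 → [5, 7]
10 → extends → [5, 7, 10]
6 → replaces 7 → [5, 6, 10]
3 → replaces 5 → [3, 6, 10]
11 → extends → [3, 6, 10, 11]
15 → extends → [3, 6, 10, 11, 15]
Five tails, so the longest strictly increasing subsequence has length 5 (e.g. 5, 7, 10, 11, 15).

5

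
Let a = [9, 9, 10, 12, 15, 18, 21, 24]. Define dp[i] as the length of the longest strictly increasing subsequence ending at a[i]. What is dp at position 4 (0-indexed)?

4

dp[i] = 1 + max{dp[j] : j<i, a[j]<a[i]} (or 1 if no such j):
i:      0  1  2  3  4  5  6  7
a[i]:   9  9 10 12 15 18 21 24
dp:     1  1  2  3  4  5  6  7
At index 4 the value is 4.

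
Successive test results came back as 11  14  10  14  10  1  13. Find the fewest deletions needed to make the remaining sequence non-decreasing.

4

Fewest deletions = n − (longest non-decreasing subsequence).
Patience tails:
11 → extends → [11]
14 → extends → [11, 14]
10 → replaces 11 → [10, 14]
14 → extends → [10, 14, 14]
10 → replaces 14 → [10, 10, 14]
1 → replaces 10 → [1, 10, 14]
13 → replaces 14 → [1, 10, 13]
Longest non-decreasing subsequence has length 3, so deletions = 7 − 3 = 4.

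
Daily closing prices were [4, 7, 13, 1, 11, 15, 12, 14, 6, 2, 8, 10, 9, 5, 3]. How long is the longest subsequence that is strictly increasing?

5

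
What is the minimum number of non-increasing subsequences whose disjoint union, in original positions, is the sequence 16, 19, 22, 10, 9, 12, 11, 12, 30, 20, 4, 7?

4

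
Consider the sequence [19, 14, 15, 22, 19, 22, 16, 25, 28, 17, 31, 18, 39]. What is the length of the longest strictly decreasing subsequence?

3

Negate each value so 'decreasing' becomes 'increasing', then run patience tails on the negated sequence:
-19 → extends → [-19]
-14 → extends → [-19, -14]
-15 → replaces -14 → [-19, -15]
-22 → replaces -19 → [-22, -15]
-19 → replaces -15 → [-22, -19]
-22 → already a tail → [-22, -19]
-16 → extends → [-22, -19, -16]
-25 → replaces -22 → [-25, -19, -16]
-28 → replaces -25 → [-28, -19, -16]
-17 → replaces -16 → [-28, -19, -17]
-31 → replaces -28 → [-31, -19, -17]
-18 → replaces -17 → [-31, -19, -18]
-39 → replaces -31 → [-39, -19, -18]
Three tails, so the longest strictly decreasing subsequence of the original has length 3.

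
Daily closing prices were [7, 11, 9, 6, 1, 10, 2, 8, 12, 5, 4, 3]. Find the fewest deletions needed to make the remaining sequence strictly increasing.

Fewest deletions = n − (longest strictly increasing subsequence).
Patience tails:
7 → extends → [7]
11 → extends → [7, 11]
9 → replaces 11 → [7, 9]
6 → replaces 7 → [6, 9]
1 → replaces 6 → [1, 9]
10 → extends → [1, 9, 10]
2 → replaces 9 → [1, 2, 10]
8 → replaces 10 → [1, 2, 8]
12 → extends → [1, 2, 8, 12]
5 → replaces 8 → [1, 2, 5, 12]
4 → replaces 5 → [1, 2, 4, 12]
3 → replaces 4 → [1, 2, 3, 12]
Longest strictly increasing subsequence has length 4, so deletions = 12 − 4 = 8.

8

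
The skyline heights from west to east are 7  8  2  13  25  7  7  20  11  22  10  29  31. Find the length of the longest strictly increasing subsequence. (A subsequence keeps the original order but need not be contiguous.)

Track the smallest tail for each achievable length (strict):
7 → extends → [7]
8 → extends → [7, 8]
2 → replaces 7 → [2, 8]
13 → extends → [2, 8, 13]
25 → extends → [2, 8, 13, 25]
7 → replaces 8 → [2, 7, 13, 25]
7 → already a tail → [2, 7, 13, 25]
20 → replaces 25 → [2, 7, 13, 20]
11 → replaces 13 → [2, 7, 11, 20]
22 → extends → [2, 7, 11, 20, 22]
10 → replaces 11 → [2, 7, 10, 20, 22]
29 → extends → [2, 7, 10, 20, 22, 29]
31 → extends → [2, 7, 10, 20, 22, 29, 31]
Seven tails, so the longest strictly increasing subsequence has length 7 (e.g. 7, 8, 13, 20, 22, 29, 31).

7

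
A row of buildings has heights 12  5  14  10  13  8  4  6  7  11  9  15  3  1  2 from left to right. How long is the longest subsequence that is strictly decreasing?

6

Negate each value so 'decreasing' becomes 'increasing', then run patience tails on the negated sequence:
-12 → extends → [-12]
-5 → extends → [-12, -5]
-14 → replaces -12 → [-14, -5]
-10 → replaces -5 → [-14, -10]
-13 → replaces -10 → [-14, -13]
-8 → extends → [-14, -13, -8]
-4 → extends → [-14, -13, -8, -4]
-6 → replaces -4 → [-14, -13, -8, -6]
-7 → replaces -6 → [-14, -13, -8, -7]
-11 → replaces -8 → [-14, -13, -11, -7]
-9 → replaces -7 → [-14, -13, -11, -9]
-15 → replaces -14 → [-15, -13, -11, -9]
-3 → extends → [-15, -13, -11, -9, -3]
-1 → extends → [-15, -13, -11, -9, -3, -1]
-2 → replaces -1 → [-15, -13, -11, -9, -3, -2]
Six tails, so the longest strictly decreasing subsequence of the original has length 6.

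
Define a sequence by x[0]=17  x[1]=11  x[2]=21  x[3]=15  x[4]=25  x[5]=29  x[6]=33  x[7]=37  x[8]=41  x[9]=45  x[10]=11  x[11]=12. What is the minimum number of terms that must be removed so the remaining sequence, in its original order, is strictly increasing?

Fewest deletions = n − (longest strictly increasing subsequence).
i:      0  1  2  3  4  5  6  7  8  9 10 11
x[i]:  17 11 21 15 25 29 33 37 41 45 11 12
dp:     1  1  2  2  3  4  5  6  7  8  1  2
max dp = 8, so deletions = 12 − 8 = 4.

4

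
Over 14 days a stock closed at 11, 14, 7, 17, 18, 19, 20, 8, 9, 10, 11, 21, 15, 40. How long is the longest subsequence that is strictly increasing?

Let dp[i] be the length of the longest such subsequence ending at index i:
i:      1  2  3  4  5  6  7  8  9 10 11 12 13 14
a[i]:  11 14  7 17 18 19 20  8  9 10 11 21 15 40
dp:     1  2  1  3  4  5  6  2  3  4  5  7  6  8
Maximum dp value is 8.

8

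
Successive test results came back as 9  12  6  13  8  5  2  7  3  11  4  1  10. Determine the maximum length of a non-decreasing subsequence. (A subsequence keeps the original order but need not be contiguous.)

Track the smallest tail for each achievable length (allowing ties):
9 → extends → [9]
12 → extends → [9, 12]
6 → replaces 9 → [6, 12]
13 → extends → [6, 12, 13]
8 → replaces 12 → [6, 8, 13]
5 → replaces 6 → [5, 8, 13]
2 → replaces 5 → [2, 8, 13]
7 → replaces 8 → [2, 7, 13]
3 → replaces 7 → [2, 3, 13]
11 → replaces 13 → [2, 3, 11]
4 → replaces 11 → [2, 3, 4]
1 → replaces 2 → [1, 3, 4]
10 → extends → [1, 3, 4, 10]
Four tails, so the longest non-decreasing subsequence has length 4 (e.g. 2, 3, 4, 10).

4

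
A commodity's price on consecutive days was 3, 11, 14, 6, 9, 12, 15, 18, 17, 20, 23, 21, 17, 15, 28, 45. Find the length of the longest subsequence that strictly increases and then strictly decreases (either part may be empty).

inc[i] = longest strictly increasing subsequence ending at i; dec[i] = longest strictly decreasing subsequence starting at i:
i:      1  2  3  4  5  6  7  8  9 10 11 12 13 14 15 16
a[i]:   3 11 14  6  9 12 15 18 17 20 23 21 17 15 28 45
inc:    1  2  3  2  3  4  5  6  6  7  8  8  6  5  9 10
dec:    1  2  2  1  1  1  1  3  2  3  4  3  2  1  1  1
Best peak at i=11 (value 23): inc=8, dec=4, length 8+4−1 = 11.

11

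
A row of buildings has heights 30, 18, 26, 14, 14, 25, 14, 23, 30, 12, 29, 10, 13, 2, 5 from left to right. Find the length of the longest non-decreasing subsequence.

5

Track the smallest tail for each achievable length (allowing ties):
30 → extends → [30]
18 → replaces 30 → [18]
26 → extends → [18, 26]
14 → replaces 18 → [14, 26]
14 → replaces 26 → [14, 14]
25 → extends → [14, 14, 25]
14 → replaces 25 → [14, 14, 14]
23 → extends → [14, 14, 14, 23]
30 → extends → [14, 14, 14, 23, 30]
12 → replaces 14 → [12, 14, 14, 23, 30]
29 → replaces 30 → [12, 14, 14, 23, 29]
10 → replaces 12 → [10, 14, 14, 23, 29]
13 → replaces 14 → [10, 13, 14, 23, 29]
2 → replaces 10 → [2, 13, 14, 23, 29]
5 → replaces 13 → [2, 5, 14, 23, 29]
Five tails, so the longest non-decreasing subsequence has length 5 (e.g. 14, 14, 14, 23, 30).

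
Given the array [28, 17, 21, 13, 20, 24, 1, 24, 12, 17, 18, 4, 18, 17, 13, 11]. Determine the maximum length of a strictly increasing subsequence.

4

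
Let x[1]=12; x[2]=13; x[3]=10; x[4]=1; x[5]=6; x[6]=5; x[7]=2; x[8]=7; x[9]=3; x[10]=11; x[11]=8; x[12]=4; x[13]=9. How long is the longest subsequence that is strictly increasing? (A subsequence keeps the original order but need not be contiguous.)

5

Let dp[i] be the length of the longest such subsequence ending at index i:
i:      1  2  3  4  5  6  7  8  9 10 11 12 13
x[i]:  12 13 10  1  6  5  2  7  3 11  8  4  9
dp:     1  2  1  1  2  2  2  3  3  4  4  4  5
Maximum dp value is 5.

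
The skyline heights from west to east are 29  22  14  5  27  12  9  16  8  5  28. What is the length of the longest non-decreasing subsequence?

4

Track the smallest tail for each achievable length (allowing ties):
29 → extends → [29]
22 → replaces 29 → [22]
14 → replaces 22 → [14]
5 → replaces 14 → [5]
27 → extends → [5, 27]
12 → replaces 27 → [5, 12]
9 → replaces 12 → [5, 9]
16 → extends → [5, 9, 16]
8 → replaces 9 → [5, 8, 16]
5 → replaces 8 → [5, 5, 16]
28 → extends → [5, 5, 16, 28]
Four tails, so the longest non-decreasing subsequence has length 4 (e.g. 5, 12, 16, 28).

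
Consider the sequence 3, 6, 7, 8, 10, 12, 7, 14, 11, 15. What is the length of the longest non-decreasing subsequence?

8

Let dp[i] be the length of the longest such subsequence ending at index i:
i:      1  2  3  4  5  6  7  8  9 10
a[i]:   3  6  7  8 10 12  7 14 11 15
dp:     1  2  3  4  5  6  4  7  6  8
Maximum dp value is 8.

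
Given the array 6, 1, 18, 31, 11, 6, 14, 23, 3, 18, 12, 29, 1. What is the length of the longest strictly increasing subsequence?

5

Let dp[i] be the length of the longest such subsequence ending at index i:
i:      1  2  3  4  5  6  7  8  9 10 11 12 13
a[i]:   6  1 18 31 11  6 14 23  3 18 12 29  1
dp:     1  1  2  3  2  2  3  4  2  4  3  5  1
Maximum dp value is 5.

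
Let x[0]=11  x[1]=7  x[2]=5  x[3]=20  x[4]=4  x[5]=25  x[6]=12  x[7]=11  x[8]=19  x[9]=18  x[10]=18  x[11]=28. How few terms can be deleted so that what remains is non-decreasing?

Fewest deletions = n − (longest non-decreasing subsequence).
i:      0  1  2  3  4  5  6  7  8  9 10 11
x[i]:  11  7  5 20  4 25 12 11 19 18 18 28
dp:     1  1  1  2  1  3  2  2  3  3  4  5
max dp = 5, so deletions = 12 − 5 = 7.

7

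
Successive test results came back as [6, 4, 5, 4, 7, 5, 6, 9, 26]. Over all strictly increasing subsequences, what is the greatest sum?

Let S[i] be the best sum of a strictly increasing subsequence ending at i:
i:      1  2  3  4  5  6  7  8  9
a[i]:   6  4  5  4  7  5  6  9 26
S:      6  4  9  4 16  9 15 25 51
Maximum is 51 (e.g. 4 + 5 + 7 + 9 + 26).

51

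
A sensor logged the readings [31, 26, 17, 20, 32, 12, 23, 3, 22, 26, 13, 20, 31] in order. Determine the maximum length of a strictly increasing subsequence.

5

Track the smallest tail for each achievable length (strict):
31 → extends → [31]
26 → replaces 31 → [26]
17 → replaces 26 → [17]
20 → extends → [17, 20]
32 → extends → [17, 20, 32]
12 → replaces 17 → [12, 20, 32]
23 → replaces 32 → [12, 20, 23]
3 → replaces 12 → [3, 20, 23]
22 → replaces 23 → [3, 20, 22]
26 → extends → [3, 20, 22, 26]
13 → replaces 20 → [3, 13, 22, 26]
20 → replaces 22 → [3, 13, 20, 26]
31 → extends → [3, 13, 20, 26, 31]
Five tails, so the longest strictly increasing subsequence has length 5 (e.g. 17, 20, 23, 26, 31).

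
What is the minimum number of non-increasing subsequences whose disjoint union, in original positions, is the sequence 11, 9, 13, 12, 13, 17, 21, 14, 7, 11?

Place each on the leftmost legal pile:
11 → new pile 1 (tops now [11])
9 → pile 1 (tops now [9])
13 → new pile 2 (tops now [9, 13])
12 → pile 2 (tops now [9, 12])
13 → new pile 3 (tops now [9, 12, 13])
17 → new pile 4 (tops now [9, 12, 13, 17])
21 → new pile 5 (tops now [9, 12, 13, 17, 21])
14 → pile 4 (tops now [9, 12, 13, 14, 21])
7 → pile 1 (tops now [7, 12, 13, 14, 21])
11 → pile 2 (tops now [7, 11, 13, 14, 21])
Five piles.

5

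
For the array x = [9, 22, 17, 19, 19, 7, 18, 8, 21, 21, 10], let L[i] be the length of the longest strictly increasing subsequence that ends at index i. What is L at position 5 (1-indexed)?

dp[i] = 1 + max{dp[j] : j<i, x[j]<x[i]} (or 1 if no such j):
i:      1  2  3  4  5  6  7  8  9 10 11
x[i]:   9 22 17 19 19  7 18  8 21 21 10
dp:     1  2  2  3  3  1  3  2  4  4  3
At index 5 the value is 3.

3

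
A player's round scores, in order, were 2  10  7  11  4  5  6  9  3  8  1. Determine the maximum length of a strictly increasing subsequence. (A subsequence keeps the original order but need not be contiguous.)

5

Let dp[i] be the length of the longest such subsequence ending at index i:
i:      1  2  3  4  5  6  7  8  9 10 11
a[i]:   2 10  7 11  4  5  6  9  3  8  1
dp:     1  2  2  3  2  3  4  5  2  5  1
Maximum dp value is 5.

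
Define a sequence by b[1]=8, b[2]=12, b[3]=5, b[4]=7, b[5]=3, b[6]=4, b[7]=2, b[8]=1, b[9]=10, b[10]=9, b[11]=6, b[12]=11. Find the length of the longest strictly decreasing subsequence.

5

Let dp[i] be the longest strictly decreasing subsequence ending at i:
i:      1  2  3  4  5  6  7  8  9 10 11 12
b[i]:   8 12  5  7  3  4  2  1 10  9  6 11
dp:     1  1  2  2  3  3  4  5  2  3  4  2
Maximum is 5.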